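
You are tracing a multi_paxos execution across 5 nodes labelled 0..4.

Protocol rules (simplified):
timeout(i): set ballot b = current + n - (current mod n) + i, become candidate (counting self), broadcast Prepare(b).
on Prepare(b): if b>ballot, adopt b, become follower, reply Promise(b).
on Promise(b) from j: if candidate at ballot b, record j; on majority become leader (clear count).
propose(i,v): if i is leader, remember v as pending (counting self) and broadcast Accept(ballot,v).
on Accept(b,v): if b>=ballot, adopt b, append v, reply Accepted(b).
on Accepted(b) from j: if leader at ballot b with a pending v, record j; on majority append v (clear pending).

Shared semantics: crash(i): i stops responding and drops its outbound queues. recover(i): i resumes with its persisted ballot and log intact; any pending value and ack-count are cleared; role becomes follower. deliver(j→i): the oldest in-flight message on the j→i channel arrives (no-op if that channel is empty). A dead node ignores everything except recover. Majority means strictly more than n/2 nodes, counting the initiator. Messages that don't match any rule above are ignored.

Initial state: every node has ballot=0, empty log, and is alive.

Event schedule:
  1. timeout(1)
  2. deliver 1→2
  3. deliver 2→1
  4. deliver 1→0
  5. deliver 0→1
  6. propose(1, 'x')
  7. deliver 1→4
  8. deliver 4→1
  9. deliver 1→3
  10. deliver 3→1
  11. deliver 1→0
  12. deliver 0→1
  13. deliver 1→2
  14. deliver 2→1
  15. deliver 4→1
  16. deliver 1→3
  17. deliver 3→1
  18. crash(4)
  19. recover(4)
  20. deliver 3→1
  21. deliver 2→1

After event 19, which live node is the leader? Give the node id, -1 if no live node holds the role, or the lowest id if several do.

1

1. timeout(1):  <1:cand b6 ->
2. deliver 1→2:  <2:foll b6 ->
3. deliver 2→1:  nop
4. deliver 1→0:  <0:foll b6 ->
5. deliver 0→1:  <1:lead b6 ->
6. propose(1,'x'):  nop
7. deliver 1→4:  <4:foll b6 ->
8. deliver 4→1:  nop
9. deliver 1→3:  <3:foll b6 ->
10. deliver 3→1:  nop
11. deliver 1→0:  <0:foll b6 x>
12. deliver 0→1:  nop
13. deliver 1→2:  <2:foll b6 x>
14. deliver 2→1:  <1:lead b6 x>
15. deliver 4→1:  nop
16. deliver 1→3:  <3:foll b6 x>
17. deliver 3→1:  nop
18. crash(4):  <4:✗foll b6 ->
19. recover(4):  <4:foll b6 ->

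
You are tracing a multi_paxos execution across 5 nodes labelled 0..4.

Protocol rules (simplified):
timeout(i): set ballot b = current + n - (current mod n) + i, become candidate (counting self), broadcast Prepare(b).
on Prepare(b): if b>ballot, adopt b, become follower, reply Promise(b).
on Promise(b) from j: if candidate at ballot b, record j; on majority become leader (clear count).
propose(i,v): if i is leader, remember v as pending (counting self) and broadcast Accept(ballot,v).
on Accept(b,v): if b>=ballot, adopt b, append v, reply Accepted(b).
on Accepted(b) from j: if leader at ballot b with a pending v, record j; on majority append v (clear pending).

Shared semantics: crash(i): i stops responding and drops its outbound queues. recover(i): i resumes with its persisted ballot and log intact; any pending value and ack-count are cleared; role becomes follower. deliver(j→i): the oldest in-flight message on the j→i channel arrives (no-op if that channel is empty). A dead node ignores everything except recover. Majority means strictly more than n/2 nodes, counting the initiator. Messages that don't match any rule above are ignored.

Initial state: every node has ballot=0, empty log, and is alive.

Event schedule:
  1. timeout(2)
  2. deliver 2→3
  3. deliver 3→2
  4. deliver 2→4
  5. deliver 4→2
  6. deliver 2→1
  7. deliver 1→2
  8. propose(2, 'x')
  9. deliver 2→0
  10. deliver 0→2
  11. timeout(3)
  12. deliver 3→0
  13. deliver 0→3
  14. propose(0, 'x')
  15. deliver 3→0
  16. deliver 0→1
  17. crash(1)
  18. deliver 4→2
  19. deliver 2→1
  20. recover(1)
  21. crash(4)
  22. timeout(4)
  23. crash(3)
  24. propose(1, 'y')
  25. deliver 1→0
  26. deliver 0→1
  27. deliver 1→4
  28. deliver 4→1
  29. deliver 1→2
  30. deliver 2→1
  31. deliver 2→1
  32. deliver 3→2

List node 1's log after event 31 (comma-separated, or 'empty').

x

1. timeout(2):  <2:cand b7 ->
2. deliver 2→3:  <3:foll b7 ->
3. deliver 3→2:  nop
4. deliver 2→4:  <4:foll b7 ->
5. deliver 4→2:  <2:lead b7 ->
6. deliver 2→1:  <1:foll b7 ->
7. deliver 1→2:  nop
8. propose(2,'x'):  nop
9. deliver 2→0:  <0:foll b7 ->
10. deliver 0→2:  nop
11. timeout(3):  <3:cand b13 ->
12. deliver 3→0:  <0:foll b13 ->
13. deliver 0→3:  nop
14. propose(0,'x'):  nop
15. deliver 3→0:  nop
16. deliver 0→1:  nop
17. crash(1):  <1:✗foll b7 ->
18. deliver 4→2:  nop
19. deliver 2→1:  nop
20. recover(1):  <1:foll b7 ->
21. crash(4):  <4:✗foll b7 ->
22. timeout(4):  nop
23. crash(3):  <3:✗cand b13 ->
24. propose(1,'y'):  nop
25. deliver 1→0:  nop
26. deliver 0→1:  nop
27. deliver 1→4:  nop
28. deliver 4→1:  nop
29. deliver 1→2:  nop
30. deliver 2→1:  <1:foll b7 x>
31. deliver 2→1:  nop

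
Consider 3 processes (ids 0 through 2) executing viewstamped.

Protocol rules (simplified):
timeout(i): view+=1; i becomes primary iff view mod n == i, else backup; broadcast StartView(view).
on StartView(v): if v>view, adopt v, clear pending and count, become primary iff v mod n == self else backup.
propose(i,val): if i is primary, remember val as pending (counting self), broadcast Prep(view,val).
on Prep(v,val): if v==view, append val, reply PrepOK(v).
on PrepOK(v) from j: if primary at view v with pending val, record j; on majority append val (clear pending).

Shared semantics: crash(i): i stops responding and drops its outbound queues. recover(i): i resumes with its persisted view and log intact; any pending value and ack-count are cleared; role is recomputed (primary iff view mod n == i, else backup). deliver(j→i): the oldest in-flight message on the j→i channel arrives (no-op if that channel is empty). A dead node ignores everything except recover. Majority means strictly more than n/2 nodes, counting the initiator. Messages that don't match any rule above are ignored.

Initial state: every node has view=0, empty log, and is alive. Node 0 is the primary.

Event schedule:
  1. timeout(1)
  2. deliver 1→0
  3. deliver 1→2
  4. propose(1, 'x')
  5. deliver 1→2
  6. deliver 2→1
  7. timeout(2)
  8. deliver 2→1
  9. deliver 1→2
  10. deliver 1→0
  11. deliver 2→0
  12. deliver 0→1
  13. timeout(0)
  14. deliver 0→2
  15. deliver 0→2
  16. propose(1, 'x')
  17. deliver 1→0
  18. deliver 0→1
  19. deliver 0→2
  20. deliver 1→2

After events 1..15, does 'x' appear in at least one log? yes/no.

after 1 — timeout(1): n1:prim/v1/[-]
after 2 — deliver 1→0: n0:back/v1/[-]
after 3 — deliver 1→2: n2:back/v1/[-]
after 4 — propose(1,'x'): ·
after 5 — deliver 1→2: n2:back/v1/[x]
after 6 — deliver 2→1: n1:prim/v1/[x]
after 7 — timeout(2): n2:prim/v2/[x]
after 8 — deliver 2→1: n1:back/v2/[x]
after 9 — deliver 1→2: ·
after 10 — deliver 1→0: n0:back/v1/[x]
after 11 — deliver 2→0: n0:back/v2/[x]
after 12 — deliver 0→1: ·
after 13 — timeout(0): n0:prim/v3/[x]
after 14 — deliver 0→2: n2:back/v3/[x]
after 15 — deliver 0→2: ·

yes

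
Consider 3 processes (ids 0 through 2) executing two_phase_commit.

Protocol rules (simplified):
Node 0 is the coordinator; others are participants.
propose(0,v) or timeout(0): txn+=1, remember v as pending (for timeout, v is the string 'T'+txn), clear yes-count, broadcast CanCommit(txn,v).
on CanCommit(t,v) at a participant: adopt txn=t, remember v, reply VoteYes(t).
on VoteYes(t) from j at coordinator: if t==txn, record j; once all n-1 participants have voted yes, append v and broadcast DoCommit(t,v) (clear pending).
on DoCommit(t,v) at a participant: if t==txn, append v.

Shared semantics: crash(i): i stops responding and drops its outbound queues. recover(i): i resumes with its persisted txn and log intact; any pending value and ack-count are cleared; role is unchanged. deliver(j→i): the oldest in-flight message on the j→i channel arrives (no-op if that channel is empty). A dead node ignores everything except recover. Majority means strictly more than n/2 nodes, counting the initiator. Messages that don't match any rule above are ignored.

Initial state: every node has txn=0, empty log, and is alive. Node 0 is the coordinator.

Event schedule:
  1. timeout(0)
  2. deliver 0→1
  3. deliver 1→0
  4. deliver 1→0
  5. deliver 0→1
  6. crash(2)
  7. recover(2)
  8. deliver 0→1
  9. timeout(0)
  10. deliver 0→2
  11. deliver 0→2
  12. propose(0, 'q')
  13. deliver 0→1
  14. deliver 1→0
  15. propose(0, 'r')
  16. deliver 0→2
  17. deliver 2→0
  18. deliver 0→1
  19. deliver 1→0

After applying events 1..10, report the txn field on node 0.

2

e1 timeout(0): 0[coor,t=1,-]
e2 deliver 0→1: 1[part,t=1,-]
e3 deliver 1→0: ·
e4 deliver 1→0: ·
e5 deliver 0→1: ·
e6 crash(2): 2[✗part,t=0,-]
e7 recover(2): 2[part,t=0,-]
e8 deliver 0→1: ·
e9 timeout(0): 0[coor,t=2,-]
e10 deliver 0→2: 2[part,t=1,-]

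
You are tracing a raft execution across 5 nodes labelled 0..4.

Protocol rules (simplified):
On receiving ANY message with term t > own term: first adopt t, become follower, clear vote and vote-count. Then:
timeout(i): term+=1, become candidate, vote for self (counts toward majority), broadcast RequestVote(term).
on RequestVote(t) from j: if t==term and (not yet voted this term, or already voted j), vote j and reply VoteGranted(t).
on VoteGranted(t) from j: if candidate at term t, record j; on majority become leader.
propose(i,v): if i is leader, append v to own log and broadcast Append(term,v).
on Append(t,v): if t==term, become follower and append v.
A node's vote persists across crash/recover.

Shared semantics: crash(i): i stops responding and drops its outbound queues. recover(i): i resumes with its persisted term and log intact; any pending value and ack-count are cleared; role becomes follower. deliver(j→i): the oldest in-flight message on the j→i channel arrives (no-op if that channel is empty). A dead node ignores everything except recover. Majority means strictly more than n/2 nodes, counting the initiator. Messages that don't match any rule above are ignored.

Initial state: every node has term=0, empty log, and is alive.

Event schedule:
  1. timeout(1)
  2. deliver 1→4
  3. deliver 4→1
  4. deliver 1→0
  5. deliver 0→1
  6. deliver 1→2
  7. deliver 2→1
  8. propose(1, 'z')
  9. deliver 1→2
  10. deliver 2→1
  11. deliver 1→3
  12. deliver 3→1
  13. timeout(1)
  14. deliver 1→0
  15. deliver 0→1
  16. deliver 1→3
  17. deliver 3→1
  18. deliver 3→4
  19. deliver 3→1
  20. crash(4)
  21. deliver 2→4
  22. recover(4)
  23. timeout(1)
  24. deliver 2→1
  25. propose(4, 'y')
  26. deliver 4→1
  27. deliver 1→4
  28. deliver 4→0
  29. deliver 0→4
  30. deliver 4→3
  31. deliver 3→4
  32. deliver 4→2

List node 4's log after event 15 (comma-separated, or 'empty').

empty

e1 timeout(1): 1[cand,t=1,-]
e2 deliver 1→4: 4[foll,t=1,-]
e3 deliver 4→1: ·
e4 deliver 1→0: 0[foll,t=1,-]
e5 deliver 0→1: 1[lead,t=1,-]
e6 deliver 1→2: 2[foll,t=1,-]
e7 deliver 2→1: ·
e8 propose(1,'z'): 1[lead,t=1,z]
e9 deliver 1→2: 2[foll,t=1,z]
e10 deliver 2→1: ·
e11 deliver 1→3: 3[foll,t=1,-]
e12 deliver 3→1: ·
e13 timeout(1): 1[cand,t=2,z]
e14 deliver 1→0: 0[foll,t=1,z]
e15 deliver 0→1: ·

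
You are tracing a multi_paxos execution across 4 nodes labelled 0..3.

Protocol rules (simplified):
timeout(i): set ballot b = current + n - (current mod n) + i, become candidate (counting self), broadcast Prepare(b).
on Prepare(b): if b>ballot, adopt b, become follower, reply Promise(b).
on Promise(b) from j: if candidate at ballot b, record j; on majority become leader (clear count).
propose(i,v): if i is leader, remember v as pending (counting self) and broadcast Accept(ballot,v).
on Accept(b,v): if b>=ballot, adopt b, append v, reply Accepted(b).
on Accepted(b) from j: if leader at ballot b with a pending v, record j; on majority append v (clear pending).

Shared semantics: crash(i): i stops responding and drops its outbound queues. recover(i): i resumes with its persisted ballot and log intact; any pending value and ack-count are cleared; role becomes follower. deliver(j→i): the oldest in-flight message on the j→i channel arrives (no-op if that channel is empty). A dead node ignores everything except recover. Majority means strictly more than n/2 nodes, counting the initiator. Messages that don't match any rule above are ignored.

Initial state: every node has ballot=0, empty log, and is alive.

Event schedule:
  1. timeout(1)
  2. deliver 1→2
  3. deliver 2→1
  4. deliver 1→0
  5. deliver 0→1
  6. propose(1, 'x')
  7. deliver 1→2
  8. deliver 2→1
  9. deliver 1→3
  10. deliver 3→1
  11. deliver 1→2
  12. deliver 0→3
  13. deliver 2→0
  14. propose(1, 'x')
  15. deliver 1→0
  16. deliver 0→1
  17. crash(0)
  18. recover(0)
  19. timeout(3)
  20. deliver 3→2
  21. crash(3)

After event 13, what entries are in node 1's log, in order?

[1] timeout(1) → N1(cand b5 [-])
[2] deliver 1→2 → N2(foll b5 [-])
[3] deliver 2→1 → ∅
[4] deliver 1→0 → N0(foll b5 [-])
[5] deliver 0→1 → N1(lead b5 [-])
[6] propose(1,'x') → ∅
[7] deliver 1→2 → N2(foll b5 [x])
[8] deliver 2→1 → ∅
[9] deliver 1→3 → N3(foll b5 [-])
[10] deliver 3→1 → ∅
[11] deliver 1→2 → ∅
[12] deliver 0→3 → ∅
[13] deliver 2→0 → ∅

empty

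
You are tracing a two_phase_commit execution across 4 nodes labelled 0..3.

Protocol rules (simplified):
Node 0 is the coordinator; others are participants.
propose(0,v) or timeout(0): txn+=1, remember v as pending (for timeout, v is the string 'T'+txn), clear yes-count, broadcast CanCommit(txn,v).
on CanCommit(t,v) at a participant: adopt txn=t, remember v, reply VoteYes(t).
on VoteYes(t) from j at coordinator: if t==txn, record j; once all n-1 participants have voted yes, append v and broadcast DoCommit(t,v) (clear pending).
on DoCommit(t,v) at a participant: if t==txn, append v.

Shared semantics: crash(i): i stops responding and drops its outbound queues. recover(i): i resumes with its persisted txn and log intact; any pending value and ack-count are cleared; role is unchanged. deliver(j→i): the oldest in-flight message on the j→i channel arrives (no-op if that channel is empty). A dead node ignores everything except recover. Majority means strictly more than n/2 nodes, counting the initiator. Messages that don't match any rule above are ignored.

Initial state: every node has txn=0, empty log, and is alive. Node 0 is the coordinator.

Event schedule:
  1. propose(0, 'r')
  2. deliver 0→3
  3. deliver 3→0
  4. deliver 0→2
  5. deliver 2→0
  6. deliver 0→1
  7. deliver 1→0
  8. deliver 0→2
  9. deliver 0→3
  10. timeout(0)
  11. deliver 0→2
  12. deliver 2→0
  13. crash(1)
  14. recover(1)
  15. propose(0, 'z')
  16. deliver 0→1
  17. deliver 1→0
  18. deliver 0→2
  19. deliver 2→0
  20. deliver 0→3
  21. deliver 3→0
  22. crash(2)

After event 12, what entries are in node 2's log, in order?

r

e1 propose(0,'r'): 0[coor,t=1,-]
e2 deliver 0→3: 3[part,t=1,-]
e3 deliver 3→0: ·
e4 deliver 0→2: 2[part,t=1,-]
e5 deliver 2→0: ·
e6 deliver 0→1: 1[part,t=1,-]
e7 deliver 1→0: 0[coor,t=1,r]
e8 deliver 0→2: 2[part,t=1,r]
e9 deliver 0→3: 3[part,t=1,r]
e10 timeout(0): 0[coor,t=2,r]
e11 deliver 0→2: 2[part,t=2,r]
e12 deliver 2→0: ·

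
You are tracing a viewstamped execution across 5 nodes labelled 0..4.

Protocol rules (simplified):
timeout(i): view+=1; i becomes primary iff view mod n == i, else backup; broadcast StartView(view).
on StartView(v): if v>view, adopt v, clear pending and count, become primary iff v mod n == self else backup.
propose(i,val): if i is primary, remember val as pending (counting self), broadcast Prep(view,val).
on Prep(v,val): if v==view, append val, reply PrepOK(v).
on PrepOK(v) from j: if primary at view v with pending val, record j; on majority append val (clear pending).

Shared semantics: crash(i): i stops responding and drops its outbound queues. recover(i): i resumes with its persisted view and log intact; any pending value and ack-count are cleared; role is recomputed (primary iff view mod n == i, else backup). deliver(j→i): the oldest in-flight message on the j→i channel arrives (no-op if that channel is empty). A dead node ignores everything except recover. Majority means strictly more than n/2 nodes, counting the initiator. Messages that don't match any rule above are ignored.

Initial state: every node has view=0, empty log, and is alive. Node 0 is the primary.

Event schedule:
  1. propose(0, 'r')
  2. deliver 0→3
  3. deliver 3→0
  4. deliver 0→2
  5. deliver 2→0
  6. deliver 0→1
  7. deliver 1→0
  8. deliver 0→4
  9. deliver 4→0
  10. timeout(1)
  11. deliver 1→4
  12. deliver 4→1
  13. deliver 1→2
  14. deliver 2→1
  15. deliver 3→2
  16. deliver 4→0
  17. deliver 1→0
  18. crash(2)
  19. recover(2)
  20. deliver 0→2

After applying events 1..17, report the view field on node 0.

step 1 propose(0,'r'): —
step 2 deliver 0→3: 3={back,v=0,log=r}
step 3 deliver 3→0: —
step 4 deliver 0→2: 2={back,v=0,log=r}
step 5 deliver 2→0: 0={prim,v=0,log=r}
step 6 deliver 0→1: 1={back,v=0,log=r}
step 7 deliver 1→0: —
step 8 deliver 0→4: 4={back,v=0,log=r}
step 9 deliver 4→0: —
step 10 timeout(1): 1={prim,v=1,log=r}
step 11 deliver 1→4: 4={back,v=1,log=r}
step 12 deliver 4→1: —
step 13 deliver 1→2: 2={back,v=1,log=r}
step 14 deliver 2→1: —
step 15 deliver 3→2: —
step 16 deliver 4→0: —
step 17 deliver 1→0: 0={back,v=1,log=r}

1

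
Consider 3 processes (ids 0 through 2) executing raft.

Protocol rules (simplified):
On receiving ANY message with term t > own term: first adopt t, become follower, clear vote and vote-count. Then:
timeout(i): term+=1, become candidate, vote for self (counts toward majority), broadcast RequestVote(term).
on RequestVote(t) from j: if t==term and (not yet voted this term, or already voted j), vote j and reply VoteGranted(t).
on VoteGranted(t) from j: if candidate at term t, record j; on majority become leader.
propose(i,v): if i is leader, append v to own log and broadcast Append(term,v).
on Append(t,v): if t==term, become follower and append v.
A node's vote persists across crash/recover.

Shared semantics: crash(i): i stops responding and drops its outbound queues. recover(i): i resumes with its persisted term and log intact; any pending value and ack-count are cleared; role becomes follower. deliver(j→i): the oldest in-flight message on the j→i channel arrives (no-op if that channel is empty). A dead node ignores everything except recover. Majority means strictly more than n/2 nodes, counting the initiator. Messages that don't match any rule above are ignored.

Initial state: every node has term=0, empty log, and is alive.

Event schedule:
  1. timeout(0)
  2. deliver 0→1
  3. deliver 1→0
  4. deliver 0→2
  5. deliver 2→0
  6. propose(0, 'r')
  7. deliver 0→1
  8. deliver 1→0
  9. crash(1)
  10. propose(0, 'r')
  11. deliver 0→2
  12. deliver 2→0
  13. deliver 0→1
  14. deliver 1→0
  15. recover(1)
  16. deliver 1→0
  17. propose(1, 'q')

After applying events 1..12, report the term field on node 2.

1

after 1 — timeout(0): n0:cand/t1/[-]
after 2 — deliver 0→1: n1:foll/t1/[-]
after 3 — deliver 1→0: n0:lead/t1/[-]
after 4 — deliver 0→2: n2:foll/t1/[-]
after 5 — deliver 2→0: ·
after 6 — propose(0,'r'): n0:lead/t1/[r]
after 7 — deliver 0→1: n1:foll/t1/[r]
after 8 — deliver 1→0: ·
after 9 — crash(1): n1:✗foll/t1/[r]
after 10 — propose(0,'r'): n0:lead/t1/[r,r]
after 11 — deliver 0→2: n2:foll/t1/[r]
after 12 — deliver 2→0: ·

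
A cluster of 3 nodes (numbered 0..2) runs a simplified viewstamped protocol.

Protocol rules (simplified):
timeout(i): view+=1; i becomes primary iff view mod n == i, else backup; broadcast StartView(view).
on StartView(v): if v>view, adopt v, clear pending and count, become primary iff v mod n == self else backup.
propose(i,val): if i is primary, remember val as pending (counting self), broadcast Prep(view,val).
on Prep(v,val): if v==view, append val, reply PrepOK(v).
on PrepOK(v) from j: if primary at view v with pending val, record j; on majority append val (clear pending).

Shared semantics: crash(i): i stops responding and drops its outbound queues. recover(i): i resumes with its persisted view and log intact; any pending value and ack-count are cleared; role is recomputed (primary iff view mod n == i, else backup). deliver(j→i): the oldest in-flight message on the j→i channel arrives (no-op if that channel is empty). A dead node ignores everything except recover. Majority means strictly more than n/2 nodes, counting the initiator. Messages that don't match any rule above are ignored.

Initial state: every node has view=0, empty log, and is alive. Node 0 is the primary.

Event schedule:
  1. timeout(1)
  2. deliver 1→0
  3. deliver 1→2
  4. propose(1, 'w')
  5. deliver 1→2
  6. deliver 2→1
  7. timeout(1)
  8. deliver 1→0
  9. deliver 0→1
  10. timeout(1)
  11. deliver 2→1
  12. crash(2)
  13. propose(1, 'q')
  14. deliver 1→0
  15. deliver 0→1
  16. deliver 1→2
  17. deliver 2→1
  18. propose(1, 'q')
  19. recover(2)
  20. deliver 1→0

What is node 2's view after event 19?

step 1 timeout(1): 1={prim,v=1,log=-}
step 2 deliver 1→0: 0={back,v=1,log=-}
step 3 deliver 1→2: 2={back,v=1,log=-}
step 4 propose(1,'w'): —
step 5 deliver 1→2: 2={back,v=1,log=w}
step 6 deliver 2→1: 1={prim,v=1,log=w}
step 7 timeout(1): 1={back,v=2,log=w}
step 8 deliver 1→0: 0={back,v=1,log=w}
step 9 deliver 0→1: —
step 10 timeout(1): 1={back,v=3,log=w}
step 11 deliver 2→1: —
step 12 crash(2): 2={✗back,v=1,log=w}
step 13 propose(1,'q'): —
step 14 deliver 1→0: 0={back,v=2,log=w}
step 15 deliver 0→1: —
step 16 deliver 1→2: —
step 17 deliver 2→1: —
step 18 propose(1,'q'): —
step 19 recover(2): 2={back,v=1,log=w}

1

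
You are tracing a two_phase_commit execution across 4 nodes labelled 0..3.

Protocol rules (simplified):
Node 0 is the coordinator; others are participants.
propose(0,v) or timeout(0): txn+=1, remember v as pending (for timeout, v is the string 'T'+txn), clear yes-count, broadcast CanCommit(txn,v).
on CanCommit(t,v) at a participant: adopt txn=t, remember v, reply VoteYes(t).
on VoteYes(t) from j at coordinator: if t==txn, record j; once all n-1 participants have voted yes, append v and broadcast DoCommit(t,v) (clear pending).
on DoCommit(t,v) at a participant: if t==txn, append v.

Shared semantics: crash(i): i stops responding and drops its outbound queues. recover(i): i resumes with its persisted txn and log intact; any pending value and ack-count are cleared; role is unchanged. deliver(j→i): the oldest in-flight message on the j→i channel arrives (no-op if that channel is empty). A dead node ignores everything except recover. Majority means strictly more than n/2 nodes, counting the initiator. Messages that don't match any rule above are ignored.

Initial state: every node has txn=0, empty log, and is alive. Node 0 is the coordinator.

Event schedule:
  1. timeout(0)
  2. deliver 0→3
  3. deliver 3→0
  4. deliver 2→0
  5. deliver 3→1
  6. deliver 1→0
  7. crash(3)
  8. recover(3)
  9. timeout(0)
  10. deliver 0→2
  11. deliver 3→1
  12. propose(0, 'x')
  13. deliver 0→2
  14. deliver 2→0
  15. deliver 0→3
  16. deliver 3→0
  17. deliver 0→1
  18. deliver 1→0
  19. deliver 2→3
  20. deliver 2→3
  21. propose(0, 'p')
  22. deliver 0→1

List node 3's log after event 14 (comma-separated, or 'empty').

after 1 — timeout(0): n0:coor/t1/[-]
after 2 — deliver 0→3: n3:part/t1/[-]
after 3 — deliver 3→0: ·
after 4 — deliver 2→0: ·
after 5 — deliver 3→1: ·
after 6 — deliver 1→0: ·
after 7 — crash(3): n3:✗part/t1/[-]
after 8 — recover(3): n3:part/t1/[-]
after 9 — timeout(0): n0:coor/t2/[-]
after 10 — deliver 0→2: n2:part/t1/[-]
after 11 — deliver 3→1: ·
after 12 — propose(0,'x'): n0:coor/t3/[-]
after 13 — deliver 0→2: n2:part/t2/[-]
after 14 — deliver 2→0: ·

empty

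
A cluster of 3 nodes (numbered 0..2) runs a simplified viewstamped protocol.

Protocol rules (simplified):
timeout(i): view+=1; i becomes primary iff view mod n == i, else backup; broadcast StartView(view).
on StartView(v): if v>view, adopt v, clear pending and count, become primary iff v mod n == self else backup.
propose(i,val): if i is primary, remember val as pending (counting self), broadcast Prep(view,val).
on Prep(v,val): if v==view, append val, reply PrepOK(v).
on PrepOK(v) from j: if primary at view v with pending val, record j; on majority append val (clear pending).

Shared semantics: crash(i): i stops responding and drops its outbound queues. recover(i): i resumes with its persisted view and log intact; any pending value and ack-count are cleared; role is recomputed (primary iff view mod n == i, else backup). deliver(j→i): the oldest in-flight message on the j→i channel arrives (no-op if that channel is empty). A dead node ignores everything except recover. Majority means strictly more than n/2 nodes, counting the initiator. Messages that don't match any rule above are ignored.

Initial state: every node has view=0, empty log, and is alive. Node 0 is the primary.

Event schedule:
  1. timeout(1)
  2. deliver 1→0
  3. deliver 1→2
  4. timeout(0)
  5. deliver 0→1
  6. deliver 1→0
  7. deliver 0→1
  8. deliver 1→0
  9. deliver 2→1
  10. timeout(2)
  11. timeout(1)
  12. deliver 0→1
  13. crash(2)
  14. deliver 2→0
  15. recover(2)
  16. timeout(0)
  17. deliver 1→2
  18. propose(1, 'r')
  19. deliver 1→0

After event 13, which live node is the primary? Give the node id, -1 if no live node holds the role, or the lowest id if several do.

-1

step 1 timeout(1): 1={prim,v=1,log=-}
step 2 deliver 1→0: 0={back,v=1,log=-}
step 3 deliver 1→2: 2={back,v=1,log=-}
step 4 timeout(0): 0={back,v=2,log=-}
step 5 deliver 0→1: 1={back,v=2,log=-}
step 6 deliver 1→0: —
step 7 deliver 0→1: —
step 8 deliver 1→0: —
step 9 deliver 2→1: —
step 10 timeout(2): 2={prim,v=2,log=-}
step 11 timeout(1): 1={back,v=3,log=-}
step 12 deliver 0→1: —
step 13 crash(2): 2={✗prim,v=2,log=-}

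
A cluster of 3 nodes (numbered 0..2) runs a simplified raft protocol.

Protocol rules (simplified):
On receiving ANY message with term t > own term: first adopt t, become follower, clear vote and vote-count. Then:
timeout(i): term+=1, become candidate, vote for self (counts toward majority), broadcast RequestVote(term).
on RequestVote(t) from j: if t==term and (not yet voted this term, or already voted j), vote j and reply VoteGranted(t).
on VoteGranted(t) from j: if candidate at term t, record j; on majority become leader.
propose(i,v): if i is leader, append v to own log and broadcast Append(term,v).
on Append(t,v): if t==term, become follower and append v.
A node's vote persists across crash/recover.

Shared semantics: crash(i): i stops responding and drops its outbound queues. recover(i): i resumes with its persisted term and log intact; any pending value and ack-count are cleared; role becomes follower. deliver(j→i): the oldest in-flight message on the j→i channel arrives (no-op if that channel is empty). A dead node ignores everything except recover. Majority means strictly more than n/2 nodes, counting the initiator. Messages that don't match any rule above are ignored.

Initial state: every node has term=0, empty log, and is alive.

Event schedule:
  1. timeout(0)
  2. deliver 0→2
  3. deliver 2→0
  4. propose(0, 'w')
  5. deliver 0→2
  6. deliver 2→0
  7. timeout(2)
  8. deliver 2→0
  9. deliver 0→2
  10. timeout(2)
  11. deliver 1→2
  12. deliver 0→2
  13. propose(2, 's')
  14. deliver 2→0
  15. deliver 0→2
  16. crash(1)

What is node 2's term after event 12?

[1] timeout(0) → N0(cand t1 [-])
[2] deliver 0→2 → N2(foll t1 [-])
[3] deliver 2→0 → N0(lead t1 [-])
[4] propose(0,'w') → N0(lead t1 [w])
[5] deliver 0→2 → N2(foll t1 [w])
[6] deliver 2→0 → ∅
[7] timeout(2) → N2(cand t2 [w])
[8] deliver 2→0 → N0(foll t2 [w])
[9] deliver 0→2 → N2(lead t2 [w])
[10] timeout(2) → N2(cand t3 [w])
[11] deliver 1→2 → ∅
[12] deliver 0→2 → ∅

3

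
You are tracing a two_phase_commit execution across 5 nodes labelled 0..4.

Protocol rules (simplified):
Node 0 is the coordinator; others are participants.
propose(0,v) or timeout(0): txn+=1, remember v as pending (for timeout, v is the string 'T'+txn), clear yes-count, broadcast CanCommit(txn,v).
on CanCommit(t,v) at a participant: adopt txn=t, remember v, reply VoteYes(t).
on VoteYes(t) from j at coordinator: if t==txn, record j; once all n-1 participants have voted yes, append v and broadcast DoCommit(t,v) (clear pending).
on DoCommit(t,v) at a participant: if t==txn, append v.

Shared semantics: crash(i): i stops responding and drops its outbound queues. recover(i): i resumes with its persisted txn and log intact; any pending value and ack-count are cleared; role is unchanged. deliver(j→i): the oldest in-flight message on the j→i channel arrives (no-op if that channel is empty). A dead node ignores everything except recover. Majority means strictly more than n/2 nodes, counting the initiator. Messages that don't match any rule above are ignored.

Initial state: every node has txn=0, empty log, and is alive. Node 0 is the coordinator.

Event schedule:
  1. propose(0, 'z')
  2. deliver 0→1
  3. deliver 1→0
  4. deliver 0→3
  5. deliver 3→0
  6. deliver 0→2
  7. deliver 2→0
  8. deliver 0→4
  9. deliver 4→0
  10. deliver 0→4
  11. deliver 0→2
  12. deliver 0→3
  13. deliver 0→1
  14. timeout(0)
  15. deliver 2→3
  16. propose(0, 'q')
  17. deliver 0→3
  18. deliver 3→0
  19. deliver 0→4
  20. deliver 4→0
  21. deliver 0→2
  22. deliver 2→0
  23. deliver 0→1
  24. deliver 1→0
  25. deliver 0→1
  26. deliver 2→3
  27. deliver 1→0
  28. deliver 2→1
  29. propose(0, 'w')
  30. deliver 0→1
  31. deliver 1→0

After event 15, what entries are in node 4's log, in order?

z

step 1 propose(0,'z'): 0={coor,t=1,log=-}
step 2 deliver 0→1: 1={part,t=1,log=-}
step 3 deliver 1→0: —
step 4 deliver 0→3: 3={part,t=1,log=-}
step 5 deliver 3→0: —
step 6 deliver 0→2: 2={part,t=1,log=-}
step 7 deliver 2→0: —
step 8 deliver 0→4: 4={part,t=1,log=-}
step 9 deliver 4→0: 0={coor,t=1,log=z}
step 10 deliver 0→4: 4={part,t=1,log=z}
step 11 deliver 0→2: 2={part,t=1,log=z}
step 12 deliver 0→3: 3={part,t=1,log=z}
step 13 deliver 0→1: 1={part,t=1,log=z}
step 14 timeout(0): 0={coor,t=2,log=z}
step 15 deliver 2→3: —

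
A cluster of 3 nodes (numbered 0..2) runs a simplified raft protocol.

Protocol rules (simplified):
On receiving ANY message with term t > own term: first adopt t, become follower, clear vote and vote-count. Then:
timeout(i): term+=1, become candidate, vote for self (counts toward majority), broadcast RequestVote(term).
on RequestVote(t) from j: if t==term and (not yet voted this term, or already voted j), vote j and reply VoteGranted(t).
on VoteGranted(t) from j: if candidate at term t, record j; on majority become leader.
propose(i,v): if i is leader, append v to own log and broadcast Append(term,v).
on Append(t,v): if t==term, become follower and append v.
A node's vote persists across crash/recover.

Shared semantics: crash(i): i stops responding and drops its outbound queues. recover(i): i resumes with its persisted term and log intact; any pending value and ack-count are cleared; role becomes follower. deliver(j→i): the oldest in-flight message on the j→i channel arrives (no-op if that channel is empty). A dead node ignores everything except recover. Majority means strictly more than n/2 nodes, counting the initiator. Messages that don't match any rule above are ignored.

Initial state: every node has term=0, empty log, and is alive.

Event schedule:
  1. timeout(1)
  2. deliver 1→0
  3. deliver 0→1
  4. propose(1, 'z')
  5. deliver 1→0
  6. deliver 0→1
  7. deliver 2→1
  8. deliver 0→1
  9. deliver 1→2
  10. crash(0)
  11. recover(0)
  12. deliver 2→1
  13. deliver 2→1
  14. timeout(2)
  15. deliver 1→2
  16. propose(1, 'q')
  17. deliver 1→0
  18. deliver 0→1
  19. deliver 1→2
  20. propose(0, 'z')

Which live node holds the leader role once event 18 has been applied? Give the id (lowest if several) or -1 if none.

1

step 1 timeout(1): 1={cand,t=1,log=-}
step 2 deliver 1→0: 0={foll,t=1,log=-}
step 3 deliver 0→1: 1={lead,t=1,log=-}
step 4 propose(1,'z'): 1={lead,t=1,log=z}
step 5 deliver 1→0: 0={foll,t=1,log=z}
step 6 deliver 0→1: —
step 7 deliver 2→1: —
step 8 deliver 0→1: —
step 9 deliver 1→2: 2={foll,t=1,log=-}
step 10 crash(0): 0={✗foll,t=1,log=z}
step 11 recover(0): 0={foll,t=1,log=z}
step 12 deliver 2→1: —
step 13 deliver 2→1: —
step 14 timeout(2): 2={cand,t=2,log=-}
step 15 deliver 1→2: —
step 16 propose(1,'q'): 1={lead,t=1,log=z,q}
step 17 deliver 1→0: 0={foll,t=1,log=z,q}
step 18 deliver 0→1: —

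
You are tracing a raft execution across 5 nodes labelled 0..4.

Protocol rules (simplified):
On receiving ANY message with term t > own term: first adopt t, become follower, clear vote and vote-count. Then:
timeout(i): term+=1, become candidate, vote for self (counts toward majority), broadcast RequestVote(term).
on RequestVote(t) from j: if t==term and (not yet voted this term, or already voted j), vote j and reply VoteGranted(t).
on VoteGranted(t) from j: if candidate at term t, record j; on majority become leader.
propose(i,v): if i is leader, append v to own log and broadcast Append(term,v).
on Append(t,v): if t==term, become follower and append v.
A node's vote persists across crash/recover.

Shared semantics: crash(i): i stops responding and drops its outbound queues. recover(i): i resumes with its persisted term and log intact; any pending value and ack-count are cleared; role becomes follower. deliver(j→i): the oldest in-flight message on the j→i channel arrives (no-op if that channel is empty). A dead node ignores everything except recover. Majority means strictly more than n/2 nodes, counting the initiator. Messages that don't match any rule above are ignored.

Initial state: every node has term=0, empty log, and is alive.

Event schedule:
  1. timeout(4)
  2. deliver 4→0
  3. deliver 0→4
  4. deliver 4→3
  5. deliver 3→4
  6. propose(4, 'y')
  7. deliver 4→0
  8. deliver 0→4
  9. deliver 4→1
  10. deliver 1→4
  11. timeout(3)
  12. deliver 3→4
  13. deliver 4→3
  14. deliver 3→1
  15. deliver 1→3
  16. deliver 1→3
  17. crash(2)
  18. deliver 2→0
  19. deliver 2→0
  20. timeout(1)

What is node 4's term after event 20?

[1] timeout(4) → N4(cand t1 [-])
[2] deliver 4→0 → N0(foll t1 [-])
[3] deliver 0→4 → ∅
[4] deliver 4→3 → N3(foll t1 [-])
[5] deliver 3→4 → N4(lead t1 [-])
[6] propose(4,'y') → N4(lead t1 [y])
[7] deliver 4→0 → N0(foll t1 [y])
[8] deliver 0→4 → ∅
[9] deliver 4→1 → N1(foll t1 [-])
[10] deliver 1→4 → ∅
[11] timeout(3) → N3(cand t2 [-])
[12] deliver 3→4 → N4(foll t2 [y])
[13] deliver 4→3 → ∅
[14] deliver 3→1 → N1(foll t2 [-])
[15] deliver 1→3 → ∅
[16] deliver 1→3 → ∅
[17] crash(2) → N2(✗foll t0 [-])
[18] deliver 2→0 → ∅
[19] deliver 2→0 → ∅
[20] timeout(1) → N1(cand t3 [-])

2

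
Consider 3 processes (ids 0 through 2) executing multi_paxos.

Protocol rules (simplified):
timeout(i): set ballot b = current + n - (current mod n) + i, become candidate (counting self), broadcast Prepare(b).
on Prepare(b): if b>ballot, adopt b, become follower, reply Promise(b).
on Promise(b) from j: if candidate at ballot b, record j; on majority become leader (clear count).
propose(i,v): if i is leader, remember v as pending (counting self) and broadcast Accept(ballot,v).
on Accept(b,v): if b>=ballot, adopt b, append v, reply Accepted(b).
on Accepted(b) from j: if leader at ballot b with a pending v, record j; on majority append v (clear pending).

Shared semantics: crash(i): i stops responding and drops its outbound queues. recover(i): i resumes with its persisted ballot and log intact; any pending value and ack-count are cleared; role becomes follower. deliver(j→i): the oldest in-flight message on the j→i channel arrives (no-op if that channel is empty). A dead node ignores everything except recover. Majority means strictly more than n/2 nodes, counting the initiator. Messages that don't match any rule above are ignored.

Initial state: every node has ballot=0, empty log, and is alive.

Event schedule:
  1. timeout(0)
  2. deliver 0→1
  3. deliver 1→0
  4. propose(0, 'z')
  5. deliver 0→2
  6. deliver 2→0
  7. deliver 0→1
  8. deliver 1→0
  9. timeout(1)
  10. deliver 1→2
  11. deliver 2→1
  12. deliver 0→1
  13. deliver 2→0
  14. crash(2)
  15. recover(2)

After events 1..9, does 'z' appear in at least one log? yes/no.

after 1 — timeout(0): n0:cand/b3/[-]
after 2 — deliver 0→1: n1:foll/b3/[-]
after 3 — deliver 1→0: n0:lead/b3/[-]
after 4 — propose(0,'z'): ·
after 5 — deliver 0→2: n2:foll/b3/[-]
after 6 — deliver 2→0: ·
after 7 — deliver 0→1: n1:foll/b3/[z]
after 8 — deliver 1→0: n0:lead/b3/[z]
after 9 — timeout(1): n1:cand/b7/[z]

yes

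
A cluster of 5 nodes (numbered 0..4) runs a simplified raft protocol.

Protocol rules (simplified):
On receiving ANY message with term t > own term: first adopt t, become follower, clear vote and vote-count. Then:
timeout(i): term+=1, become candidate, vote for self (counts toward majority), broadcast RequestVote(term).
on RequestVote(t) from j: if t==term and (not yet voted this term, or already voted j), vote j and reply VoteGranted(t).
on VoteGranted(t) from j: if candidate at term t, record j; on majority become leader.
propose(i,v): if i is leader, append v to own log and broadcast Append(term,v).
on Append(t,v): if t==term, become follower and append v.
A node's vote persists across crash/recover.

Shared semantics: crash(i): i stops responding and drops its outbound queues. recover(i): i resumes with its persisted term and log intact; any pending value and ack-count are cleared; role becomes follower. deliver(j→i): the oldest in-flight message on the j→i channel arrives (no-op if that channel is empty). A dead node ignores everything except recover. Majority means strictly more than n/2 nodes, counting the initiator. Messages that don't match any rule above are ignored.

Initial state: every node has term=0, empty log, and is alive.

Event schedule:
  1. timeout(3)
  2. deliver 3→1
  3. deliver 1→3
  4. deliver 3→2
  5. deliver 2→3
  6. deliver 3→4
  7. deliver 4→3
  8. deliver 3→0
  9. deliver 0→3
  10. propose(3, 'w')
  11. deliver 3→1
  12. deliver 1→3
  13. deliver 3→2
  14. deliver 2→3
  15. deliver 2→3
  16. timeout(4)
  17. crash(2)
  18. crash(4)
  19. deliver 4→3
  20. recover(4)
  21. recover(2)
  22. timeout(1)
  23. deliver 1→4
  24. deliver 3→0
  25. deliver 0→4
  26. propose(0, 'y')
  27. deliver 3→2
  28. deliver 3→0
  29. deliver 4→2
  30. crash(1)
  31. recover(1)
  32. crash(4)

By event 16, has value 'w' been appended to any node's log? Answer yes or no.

after 1 — timeout(3): n3:cand/t1/[-]
after 2 — deliver 3→1: n1:foll/t1/[-]
after 3 — deliver 1→3: ·
after 4 — deliver 3→2: n2:foll/t1/[-]
after 5 — deliver 2→3: n3:lead/t1/[-]
after 6 — deliver 3→4: n4:foll/t1/[-]
after 7 — deliver 4→3: ·
after 8 — deliver 3→0: n0:foll/t1/[-]
after 9 — deliver 0→3: ·
after 10 — propose(3,'w'): n3:lead/t1/[w]
after 11 — deliver 3→1: n1:foll/t1/[w]
after 12 — deliver 1→3: ·
after 13 — deliver 3→2: n2:foll/t1/[w]
after 14 — deliver 2→3: ·
after 15 — deliver 2→3: ·
after 16 — timeout(4): n4:cand/t2/[-]

yes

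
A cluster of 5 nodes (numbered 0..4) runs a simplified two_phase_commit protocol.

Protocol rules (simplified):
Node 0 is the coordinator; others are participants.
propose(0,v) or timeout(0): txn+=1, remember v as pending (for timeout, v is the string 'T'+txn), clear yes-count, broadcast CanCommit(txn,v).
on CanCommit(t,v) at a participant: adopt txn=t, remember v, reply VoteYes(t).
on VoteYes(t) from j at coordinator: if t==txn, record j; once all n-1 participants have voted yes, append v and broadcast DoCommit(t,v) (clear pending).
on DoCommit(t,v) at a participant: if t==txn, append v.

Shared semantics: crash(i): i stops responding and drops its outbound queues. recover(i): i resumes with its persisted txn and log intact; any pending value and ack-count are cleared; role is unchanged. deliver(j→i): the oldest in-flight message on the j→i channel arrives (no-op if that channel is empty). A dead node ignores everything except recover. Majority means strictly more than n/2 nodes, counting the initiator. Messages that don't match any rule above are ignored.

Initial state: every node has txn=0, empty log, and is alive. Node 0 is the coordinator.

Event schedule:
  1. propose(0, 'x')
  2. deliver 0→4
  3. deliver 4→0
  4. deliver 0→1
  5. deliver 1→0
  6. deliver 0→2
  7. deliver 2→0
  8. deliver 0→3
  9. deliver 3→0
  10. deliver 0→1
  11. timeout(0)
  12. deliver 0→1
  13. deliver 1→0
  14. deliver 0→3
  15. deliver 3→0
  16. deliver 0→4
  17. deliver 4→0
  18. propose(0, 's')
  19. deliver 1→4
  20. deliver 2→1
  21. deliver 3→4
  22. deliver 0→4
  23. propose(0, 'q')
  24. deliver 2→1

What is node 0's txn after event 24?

e1 propose(0,'x'): 0[coor,t=1,-]
e2 deliver 0→4: 4[part,t=1,-]
e3 deliver 4→0: ·
e4 deliver 0→1: 1[part,t=1,-]
e5 deliver 1→0: ·
e6 deliver 0→2: 2[part,t=1,-]
e7 deliver 2→0: ·
e8 deliver 0→3: 3[part,t=1,-]
e9 deliver 3→0: 0[coor,t=1,x]
e10 deliver 0→1: 1[part,t=1,x]
e11 timeout(0): 0[coor,t=2,x]
e12 deliver 0→1: 1[part,t=2,x]
e13 deliver 1→0: ·
e14 deliver 0→3: 3[part,t=1,x]
e15 deliver 3→0: ·
e16 deliver 0→4: 4[part,t=1,x]
e17 deliver 4→0: ·
e18 propose(0,'s'): 0[coor,t=3,x]
e19 deliver 1→4: ·
e20 deliver 2→1: ·
e21 deliver 3→4: ·
e22 deliver 0→4: 4[part,t=2,x]
e23 propose(0,'q'): 0[coor,t=4,x]
e24 deliver 2→1: ·

4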